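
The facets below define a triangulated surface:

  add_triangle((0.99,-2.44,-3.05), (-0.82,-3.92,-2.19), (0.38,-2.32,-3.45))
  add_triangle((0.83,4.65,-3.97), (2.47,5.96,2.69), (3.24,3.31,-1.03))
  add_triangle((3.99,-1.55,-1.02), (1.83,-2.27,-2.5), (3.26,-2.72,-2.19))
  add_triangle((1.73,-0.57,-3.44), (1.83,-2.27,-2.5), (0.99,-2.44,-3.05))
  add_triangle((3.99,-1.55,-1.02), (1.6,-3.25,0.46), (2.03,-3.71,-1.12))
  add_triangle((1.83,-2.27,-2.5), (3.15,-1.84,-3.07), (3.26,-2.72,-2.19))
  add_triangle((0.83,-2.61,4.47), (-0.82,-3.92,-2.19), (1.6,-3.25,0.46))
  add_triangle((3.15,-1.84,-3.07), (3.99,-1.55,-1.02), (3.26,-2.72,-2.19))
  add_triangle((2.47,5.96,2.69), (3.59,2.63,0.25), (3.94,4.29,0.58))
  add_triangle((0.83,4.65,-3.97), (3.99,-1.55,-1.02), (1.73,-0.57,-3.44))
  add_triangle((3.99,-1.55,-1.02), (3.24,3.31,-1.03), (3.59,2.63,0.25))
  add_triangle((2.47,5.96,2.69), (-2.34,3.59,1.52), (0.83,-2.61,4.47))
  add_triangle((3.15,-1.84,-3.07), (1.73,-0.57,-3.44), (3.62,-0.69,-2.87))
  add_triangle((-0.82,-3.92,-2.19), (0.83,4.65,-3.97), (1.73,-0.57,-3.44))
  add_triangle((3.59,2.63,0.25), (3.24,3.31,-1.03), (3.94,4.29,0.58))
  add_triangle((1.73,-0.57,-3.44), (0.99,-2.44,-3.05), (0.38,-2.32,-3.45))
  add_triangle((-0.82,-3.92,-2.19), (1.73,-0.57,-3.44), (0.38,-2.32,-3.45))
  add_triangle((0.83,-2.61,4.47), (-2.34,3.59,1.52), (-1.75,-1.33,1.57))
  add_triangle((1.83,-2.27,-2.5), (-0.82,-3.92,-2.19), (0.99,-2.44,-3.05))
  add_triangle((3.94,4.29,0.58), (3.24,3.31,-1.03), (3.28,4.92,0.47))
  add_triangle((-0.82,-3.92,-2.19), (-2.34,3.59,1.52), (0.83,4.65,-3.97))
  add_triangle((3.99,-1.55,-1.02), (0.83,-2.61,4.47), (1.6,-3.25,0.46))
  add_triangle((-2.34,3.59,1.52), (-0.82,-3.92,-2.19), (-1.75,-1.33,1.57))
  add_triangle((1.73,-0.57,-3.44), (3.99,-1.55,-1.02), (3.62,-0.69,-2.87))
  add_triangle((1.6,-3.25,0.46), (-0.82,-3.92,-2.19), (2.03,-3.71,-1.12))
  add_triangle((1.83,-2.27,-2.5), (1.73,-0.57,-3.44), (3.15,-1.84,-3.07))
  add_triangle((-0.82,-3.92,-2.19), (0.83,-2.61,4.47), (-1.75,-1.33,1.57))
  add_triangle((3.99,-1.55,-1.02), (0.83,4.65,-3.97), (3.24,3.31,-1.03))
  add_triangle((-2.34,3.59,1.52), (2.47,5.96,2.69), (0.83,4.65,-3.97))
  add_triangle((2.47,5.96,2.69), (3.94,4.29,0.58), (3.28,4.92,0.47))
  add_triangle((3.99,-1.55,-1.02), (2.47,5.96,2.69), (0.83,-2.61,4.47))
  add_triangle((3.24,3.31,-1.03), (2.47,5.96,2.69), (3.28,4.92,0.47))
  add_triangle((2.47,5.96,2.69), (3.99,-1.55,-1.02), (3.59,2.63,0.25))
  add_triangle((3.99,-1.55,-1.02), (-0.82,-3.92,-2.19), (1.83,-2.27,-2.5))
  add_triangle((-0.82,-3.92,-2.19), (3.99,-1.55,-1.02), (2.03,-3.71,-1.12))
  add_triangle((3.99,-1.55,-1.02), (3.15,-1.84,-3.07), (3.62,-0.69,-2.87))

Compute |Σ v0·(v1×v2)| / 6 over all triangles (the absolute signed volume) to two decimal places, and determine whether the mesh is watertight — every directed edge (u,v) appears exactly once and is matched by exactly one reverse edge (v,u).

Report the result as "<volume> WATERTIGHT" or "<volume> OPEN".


Per-triangle v0·(v1×v2)/6:
  t1: +1.1577
  t2: +14.0128
  t3: -0.5578
  t4: +1.2139
  t5: +2.7389
  t6: +0.9293
  t7: +6.7842
  t8: +1.6332
  t9: +1.3557
  t10: +9.6575
  t11: +4.0877
  t12: +21.2848
  t13: +1.4639
  t14: +8.2261
  t15: +1.2257
  t16: +0.9578
  t17: -0.8375
  t18: +7.6174
  t19: +1.3326
  t20: +1.3364
  t21: +13.2180
  t22: +6.8621
  t23: +5.1380
  t24: -1.2959
  t25: +2.7530
  t26: +1.2717
  t27: +7.7796
  t28: +10.7498
  t29: +22.9657
  t30: +2.0878
  t31: +26.5976
  t32: -0.1374
  t33: +3.5160
  t34: +3.2400
  t35: +2.9677
  t36: +1.8757
Σ = +195.2098 → |volume| = 195.21

Directed edges: 108 total, each appears once with its reverse present → watertight.

195.21 WATERTIGHT


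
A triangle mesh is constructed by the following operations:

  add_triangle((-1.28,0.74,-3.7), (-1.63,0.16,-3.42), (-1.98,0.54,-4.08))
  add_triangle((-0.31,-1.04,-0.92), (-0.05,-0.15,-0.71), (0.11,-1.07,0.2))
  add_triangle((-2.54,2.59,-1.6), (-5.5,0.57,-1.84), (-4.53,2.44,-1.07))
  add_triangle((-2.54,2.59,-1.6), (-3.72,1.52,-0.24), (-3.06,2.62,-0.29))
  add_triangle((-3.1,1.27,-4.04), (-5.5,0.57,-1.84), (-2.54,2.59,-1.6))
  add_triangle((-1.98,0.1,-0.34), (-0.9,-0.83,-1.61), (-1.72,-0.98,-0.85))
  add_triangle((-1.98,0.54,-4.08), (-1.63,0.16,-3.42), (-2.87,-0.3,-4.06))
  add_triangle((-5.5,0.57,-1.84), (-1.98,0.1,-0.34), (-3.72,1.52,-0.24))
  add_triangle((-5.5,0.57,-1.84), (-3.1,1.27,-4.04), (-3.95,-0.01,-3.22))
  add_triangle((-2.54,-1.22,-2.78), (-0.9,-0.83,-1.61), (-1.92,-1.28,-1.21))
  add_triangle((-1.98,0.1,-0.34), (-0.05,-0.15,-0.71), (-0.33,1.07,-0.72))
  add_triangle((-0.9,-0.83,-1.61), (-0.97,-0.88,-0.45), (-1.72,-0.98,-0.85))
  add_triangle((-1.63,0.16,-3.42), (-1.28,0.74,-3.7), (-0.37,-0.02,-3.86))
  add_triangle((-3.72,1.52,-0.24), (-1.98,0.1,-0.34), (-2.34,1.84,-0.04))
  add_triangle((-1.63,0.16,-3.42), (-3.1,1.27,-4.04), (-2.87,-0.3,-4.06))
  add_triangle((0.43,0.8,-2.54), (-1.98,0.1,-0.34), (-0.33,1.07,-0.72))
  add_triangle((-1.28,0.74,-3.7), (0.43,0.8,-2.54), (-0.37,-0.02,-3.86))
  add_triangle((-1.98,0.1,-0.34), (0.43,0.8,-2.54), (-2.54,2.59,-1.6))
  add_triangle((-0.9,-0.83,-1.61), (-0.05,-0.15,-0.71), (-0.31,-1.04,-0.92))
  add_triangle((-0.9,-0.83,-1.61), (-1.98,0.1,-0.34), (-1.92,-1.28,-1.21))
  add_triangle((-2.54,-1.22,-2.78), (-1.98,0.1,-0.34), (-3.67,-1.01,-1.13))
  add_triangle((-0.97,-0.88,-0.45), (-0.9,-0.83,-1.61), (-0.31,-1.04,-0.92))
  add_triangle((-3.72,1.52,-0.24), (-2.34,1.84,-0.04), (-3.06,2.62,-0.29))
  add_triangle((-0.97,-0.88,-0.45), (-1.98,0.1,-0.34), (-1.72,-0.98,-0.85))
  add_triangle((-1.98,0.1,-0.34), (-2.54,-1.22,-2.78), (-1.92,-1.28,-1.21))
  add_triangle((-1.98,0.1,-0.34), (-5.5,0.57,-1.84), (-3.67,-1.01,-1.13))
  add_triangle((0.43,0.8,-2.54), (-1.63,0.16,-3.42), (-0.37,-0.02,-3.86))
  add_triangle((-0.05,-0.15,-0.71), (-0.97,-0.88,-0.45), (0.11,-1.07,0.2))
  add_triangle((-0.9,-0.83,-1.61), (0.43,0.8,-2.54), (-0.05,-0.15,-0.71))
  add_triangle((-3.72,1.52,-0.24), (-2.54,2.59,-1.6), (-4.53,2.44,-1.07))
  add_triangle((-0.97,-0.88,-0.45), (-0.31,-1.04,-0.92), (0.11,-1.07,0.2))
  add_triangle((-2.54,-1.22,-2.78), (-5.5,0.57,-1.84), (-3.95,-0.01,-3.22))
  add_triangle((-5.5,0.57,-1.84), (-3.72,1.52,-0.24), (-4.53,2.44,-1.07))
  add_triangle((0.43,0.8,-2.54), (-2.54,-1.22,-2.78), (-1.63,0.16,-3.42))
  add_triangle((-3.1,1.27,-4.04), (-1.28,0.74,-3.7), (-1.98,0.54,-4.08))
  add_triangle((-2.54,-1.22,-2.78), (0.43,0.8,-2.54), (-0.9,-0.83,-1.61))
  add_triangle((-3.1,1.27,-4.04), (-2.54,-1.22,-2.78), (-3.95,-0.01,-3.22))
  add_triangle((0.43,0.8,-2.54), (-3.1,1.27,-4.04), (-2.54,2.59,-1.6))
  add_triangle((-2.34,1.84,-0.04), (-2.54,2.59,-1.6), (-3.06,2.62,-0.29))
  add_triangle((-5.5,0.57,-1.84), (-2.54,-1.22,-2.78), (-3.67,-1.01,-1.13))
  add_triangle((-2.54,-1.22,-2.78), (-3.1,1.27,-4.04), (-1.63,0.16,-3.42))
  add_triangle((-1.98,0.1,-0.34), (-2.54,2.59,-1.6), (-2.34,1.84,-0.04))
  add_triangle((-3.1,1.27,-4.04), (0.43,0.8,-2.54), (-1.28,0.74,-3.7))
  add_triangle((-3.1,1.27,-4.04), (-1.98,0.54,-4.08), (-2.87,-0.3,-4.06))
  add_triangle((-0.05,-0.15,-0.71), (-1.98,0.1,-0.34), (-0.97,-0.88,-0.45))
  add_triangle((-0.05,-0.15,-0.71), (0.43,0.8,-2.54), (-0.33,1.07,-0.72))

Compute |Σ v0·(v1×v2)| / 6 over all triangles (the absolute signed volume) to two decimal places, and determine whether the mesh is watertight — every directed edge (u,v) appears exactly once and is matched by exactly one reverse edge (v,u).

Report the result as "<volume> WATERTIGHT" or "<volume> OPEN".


Per-triangle v0·(v1×v2)/6:
  t1: +0.1077
  t2: +0.0419
  t3: +2.3054
  t4: +1.1305
  t5: +5.7523
  t6: +0.3522
  t7: +0.1960
  t8: +0.4321
  t9: +2.8055
  t10: +0.2447
  t11: -0.2772
  t12: +0.1120
  t13: +0.5302
  t14: -0.0675
  t15: -0.9041
  t16: +0.7287
  t17: +0.8130
  t18: -1.8078
  t19: +0.0645
  t20: -0.4070
  t21: -0.7022
  t22: +0.1446
  t23: +0.1450
  t24: +0.0702
  t25: +0.6734
  t26: +0.4015
  t27: -0.7582
  t28: -0.1324
  t29: +0.0891
  t30: +0.2240
  t31: +0.1651
  t32: +1.8393
  t33: +1.3512
  t34: +0.7907
  t35: +0.4517
  t36: +0.6639
  t37: +1.8055
  t38: +3.3445
  t39: -0.0749
  t40: +2.5930
  t41: +1.6525
  t42: -0.9552
  t43: +0.6794
  t44: +1.0986
  t45: -0.2008
  t46: -0.1322
Σ = +27.3802 → |volume| = 27.38

Directed edges: 138 total, each appears once with its reverse present → watertight.

27.38 WATERTIGHT


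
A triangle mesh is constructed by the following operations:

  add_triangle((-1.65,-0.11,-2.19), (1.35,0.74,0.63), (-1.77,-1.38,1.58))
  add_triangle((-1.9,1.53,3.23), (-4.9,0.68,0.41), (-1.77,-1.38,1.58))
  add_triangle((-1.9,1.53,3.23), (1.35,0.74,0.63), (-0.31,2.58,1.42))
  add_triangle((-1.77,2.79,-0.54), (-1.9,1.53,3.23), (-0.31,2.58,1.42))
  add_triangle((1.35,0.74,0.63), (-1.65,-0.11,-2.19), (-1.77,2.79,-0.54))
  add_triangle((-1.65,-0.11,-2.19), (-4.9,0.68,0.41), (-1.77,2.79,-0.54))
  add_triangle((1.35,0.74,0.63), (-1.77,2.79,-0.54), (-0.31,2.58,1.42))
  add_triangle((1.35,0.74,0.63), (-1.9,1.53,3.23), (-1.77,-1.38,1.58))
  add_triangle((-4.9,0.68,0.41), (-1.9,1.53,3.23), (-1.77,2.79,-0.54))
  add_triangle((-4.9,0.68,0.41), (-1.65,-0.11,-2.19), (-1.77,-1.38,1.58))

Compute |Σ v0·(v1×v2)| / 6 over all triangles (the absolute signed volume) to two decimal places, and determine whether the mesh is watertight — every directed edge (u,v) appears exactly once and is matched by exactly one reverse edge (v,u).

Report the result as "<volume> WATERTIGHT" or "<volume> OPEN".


Per-triangle v0·(v1×v2)/6:
  t1: -0.2991
  t2: +5.5579
  t3: +1.6418
  t4: +3.0049
  t5: +1.2525
  t6: +5.0280
  t7: +1.1468
  t8: +1.7716
  t9: +7.0929
  t10: +3.4871
Σ = +29.6844 → |volume| = 29.68

Directed edges: 30 total, each appears once with its reverse present → watertight.

29.68 WATERTIGHT


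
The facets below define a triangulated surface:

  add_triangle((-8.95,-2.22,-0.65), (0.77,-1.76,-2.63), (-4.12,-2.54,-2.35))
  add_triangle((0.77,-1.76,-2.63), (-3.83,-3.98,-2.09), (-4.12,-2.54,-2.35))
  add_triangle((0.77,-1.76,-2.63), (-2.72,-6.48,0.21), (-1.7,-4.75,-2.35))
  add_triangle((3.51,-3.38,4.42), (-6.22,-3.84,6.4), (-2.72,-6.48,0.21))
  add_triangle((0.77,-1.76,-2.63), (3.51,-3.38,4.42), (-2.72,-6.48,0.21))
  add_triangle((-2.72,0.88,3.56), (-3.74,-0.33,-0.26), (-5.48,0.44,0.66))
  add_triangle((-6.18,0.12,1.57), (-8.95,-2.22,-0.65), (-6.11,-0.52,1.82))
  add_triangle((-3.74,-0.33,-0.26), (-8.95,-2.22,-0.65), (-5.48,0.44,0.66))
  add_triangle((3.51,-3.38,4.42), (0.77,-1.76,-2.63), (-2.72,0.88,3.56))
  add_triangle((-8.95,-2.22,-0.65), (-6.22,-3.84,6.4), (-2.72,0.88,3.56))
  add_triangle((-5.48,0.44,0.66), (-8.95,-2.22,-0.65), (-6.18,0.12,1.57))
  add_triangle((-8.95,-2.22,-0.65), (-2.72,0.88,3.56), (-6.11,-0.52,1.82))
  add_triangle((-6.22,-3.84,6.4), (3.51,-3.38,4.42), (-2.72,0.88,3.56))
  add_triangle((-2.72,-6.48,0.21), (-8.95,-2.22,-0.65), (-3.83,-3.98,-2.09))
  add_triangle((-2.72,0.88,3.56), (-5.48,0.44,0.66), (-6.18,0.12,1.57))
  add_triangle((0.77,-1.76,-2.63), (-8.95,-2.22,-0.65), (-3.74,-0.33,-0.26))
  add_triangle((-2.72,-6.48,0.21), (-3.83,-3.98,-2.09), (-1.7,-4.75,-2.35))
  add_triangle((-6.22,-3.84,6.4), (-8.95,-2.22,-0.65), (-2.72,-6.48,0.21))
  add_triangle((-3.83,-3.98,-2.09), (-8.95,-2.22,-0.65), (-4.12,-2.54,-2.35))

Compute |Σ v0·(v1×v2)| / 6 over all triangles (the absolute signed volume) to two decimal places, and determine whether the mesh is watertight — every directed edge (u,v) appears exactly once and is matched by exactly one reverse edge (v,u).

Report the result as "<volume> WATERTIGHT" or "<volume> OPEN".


226.06 OPEN

Per-triangle v0·(v1×v2)/6:
  t1: +0.1138
  t2: +3.5568
  t3: +3.2274
  t4: +54.8575
  t5: +21.3270
  t6: -1.4315
  t7: +2.5835
  t8: +0.9121
  t9: -7.8245
  t10: +28.7652
  t11: +2.8098
  t12: +0.3303
  t13: +25.6860
  t14: +17.5318
  t15: +1.6096
  t16: +2.3608
  t17: +6.5437
  t18: +57.9368
  t19: +5.1662
Σ = +226.0622 → |volume| = 226.06

Directed edges: 57 total; 9 unmatched, e.g. (0.77,-1.76,-2.63)→(-3.83,-3.98,-2.09) → open.


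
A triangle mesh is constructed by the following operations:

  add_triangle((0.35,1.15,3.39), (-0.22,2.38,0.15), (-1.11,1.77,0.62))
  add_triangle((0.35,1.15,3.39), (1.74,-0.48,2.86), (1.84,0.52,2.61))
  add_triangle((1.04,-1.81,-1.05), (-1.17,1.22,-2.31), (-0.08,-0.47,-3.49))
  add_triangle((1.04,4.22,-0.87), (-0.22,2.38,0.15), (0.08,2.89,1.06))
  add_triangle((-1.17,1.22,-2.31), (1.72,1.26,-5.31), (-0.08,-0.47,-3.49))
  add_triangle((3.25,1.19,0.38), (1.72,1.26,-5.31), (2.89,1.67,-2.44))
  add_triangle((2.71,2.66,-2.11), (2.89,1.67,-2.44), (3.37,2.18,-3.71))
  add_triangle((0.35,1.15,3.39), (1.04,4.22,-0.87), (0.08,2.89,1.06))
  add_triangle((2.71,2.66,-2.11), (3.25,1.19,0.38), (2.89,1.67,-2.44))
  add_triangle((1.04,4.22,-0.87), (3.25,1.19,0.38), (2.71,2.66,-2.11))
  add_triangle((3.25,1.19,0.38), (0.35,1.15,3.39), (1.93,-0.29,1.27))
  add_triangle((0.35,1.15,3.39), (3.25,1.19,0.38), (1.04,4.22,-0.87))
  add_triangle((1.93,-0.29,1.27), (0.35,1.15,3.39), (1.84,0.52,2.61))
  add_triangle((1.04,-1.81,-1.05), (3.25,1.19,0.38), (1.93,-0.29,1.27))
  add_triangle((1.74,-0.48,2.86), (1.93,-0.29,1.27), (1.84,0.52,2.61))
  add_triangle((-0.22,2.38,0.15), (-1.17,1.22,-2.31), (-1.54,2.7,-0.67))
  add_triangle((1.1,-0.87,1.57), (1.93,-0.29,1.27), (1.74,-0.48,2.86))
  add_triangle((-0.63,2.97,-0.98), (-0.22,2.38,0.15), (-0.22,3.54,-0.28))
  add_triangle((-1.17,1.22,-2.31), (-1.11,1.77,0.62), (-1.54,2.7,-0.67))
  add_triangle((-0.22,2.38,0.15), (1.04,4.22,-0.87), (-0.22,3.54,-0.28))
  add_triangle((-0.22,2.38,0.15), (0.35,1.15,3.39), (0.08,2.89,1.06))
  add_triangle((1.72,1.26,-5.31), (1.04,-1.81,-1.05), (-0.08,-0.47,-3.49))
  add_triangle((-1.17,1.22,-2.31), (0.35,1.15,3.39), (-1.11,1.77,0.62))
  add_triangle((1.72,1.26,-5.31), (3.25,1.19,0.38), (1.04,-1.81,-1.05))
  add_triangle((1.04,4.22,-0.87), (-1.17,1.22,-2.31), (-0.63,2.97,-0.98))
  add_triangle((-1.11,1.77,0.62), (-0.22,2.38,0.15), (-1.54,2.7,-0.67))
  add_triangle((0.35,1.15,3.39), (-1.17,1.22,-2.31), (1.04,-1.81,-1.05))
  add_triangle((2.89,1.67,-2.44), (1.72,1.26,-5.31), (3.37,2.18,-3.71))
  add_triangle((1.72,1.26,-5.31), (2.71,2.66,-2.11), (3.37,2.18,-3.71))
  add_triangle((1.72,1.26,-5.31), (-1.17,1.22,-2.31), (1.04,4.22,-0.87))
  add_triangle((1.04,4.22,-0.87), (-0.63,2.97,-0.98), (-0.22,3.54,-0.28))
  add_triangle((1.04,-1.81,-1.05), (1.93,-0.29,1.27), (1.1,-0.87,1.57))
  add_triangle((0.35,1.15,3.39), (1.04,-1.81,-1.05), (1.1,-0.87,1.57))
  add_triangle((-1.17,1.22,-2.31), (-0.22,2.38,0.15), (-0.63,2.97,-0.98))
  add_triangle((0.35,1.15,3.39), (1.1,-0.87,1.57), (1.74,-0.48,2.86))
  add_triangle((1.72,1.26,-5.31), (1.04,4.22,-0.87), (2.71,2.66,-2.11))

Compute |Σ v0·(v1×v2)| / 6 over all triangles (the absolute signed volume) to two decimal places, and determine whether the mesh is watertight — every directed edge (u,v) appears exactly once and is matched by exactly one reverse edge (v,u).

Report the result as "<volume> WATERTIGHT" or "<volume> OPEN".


57.32 WATERTIGHT

Per-triangle v0·(v1×v2)/6:
  t1: +1.3374
  t2: +0.9886
  t3: +0.1365
  t4: +0.6544
  t5: +2.9235
  t6: +0.8781
  t7: +0.4756
  t8: +1.6904
  t9: +1.7052
  t10: +4.1511
  t11: +2.3861
  t12: +7.5135
  t13: -0.2682
  t14: +1.8718
  t15: +0.5378
  t16: +0.8694
  t17: +0.3293
  t18: +0.1206
  t19: +0.3167
  t20: +0.2371
  t21: +0.2979
  t22: +3.0100
  t23: -0.5082
  t24: +6.9399
  t25: +1.5915
  t26: +0.5757
  t27: -0.5349
  t28: +0.3214
  t29: +1.8126
  t30: +7.2644
  t31: +0.7134
  t32: +0.8433
  t33: -0.1397
  t34: +0.1529
  t35: +0.3764
  t36: +5.7493
Σ = +57.3208 → |volume| = 57.32

Directed edges: 108 total, each appears once with its reverse present → watertight.


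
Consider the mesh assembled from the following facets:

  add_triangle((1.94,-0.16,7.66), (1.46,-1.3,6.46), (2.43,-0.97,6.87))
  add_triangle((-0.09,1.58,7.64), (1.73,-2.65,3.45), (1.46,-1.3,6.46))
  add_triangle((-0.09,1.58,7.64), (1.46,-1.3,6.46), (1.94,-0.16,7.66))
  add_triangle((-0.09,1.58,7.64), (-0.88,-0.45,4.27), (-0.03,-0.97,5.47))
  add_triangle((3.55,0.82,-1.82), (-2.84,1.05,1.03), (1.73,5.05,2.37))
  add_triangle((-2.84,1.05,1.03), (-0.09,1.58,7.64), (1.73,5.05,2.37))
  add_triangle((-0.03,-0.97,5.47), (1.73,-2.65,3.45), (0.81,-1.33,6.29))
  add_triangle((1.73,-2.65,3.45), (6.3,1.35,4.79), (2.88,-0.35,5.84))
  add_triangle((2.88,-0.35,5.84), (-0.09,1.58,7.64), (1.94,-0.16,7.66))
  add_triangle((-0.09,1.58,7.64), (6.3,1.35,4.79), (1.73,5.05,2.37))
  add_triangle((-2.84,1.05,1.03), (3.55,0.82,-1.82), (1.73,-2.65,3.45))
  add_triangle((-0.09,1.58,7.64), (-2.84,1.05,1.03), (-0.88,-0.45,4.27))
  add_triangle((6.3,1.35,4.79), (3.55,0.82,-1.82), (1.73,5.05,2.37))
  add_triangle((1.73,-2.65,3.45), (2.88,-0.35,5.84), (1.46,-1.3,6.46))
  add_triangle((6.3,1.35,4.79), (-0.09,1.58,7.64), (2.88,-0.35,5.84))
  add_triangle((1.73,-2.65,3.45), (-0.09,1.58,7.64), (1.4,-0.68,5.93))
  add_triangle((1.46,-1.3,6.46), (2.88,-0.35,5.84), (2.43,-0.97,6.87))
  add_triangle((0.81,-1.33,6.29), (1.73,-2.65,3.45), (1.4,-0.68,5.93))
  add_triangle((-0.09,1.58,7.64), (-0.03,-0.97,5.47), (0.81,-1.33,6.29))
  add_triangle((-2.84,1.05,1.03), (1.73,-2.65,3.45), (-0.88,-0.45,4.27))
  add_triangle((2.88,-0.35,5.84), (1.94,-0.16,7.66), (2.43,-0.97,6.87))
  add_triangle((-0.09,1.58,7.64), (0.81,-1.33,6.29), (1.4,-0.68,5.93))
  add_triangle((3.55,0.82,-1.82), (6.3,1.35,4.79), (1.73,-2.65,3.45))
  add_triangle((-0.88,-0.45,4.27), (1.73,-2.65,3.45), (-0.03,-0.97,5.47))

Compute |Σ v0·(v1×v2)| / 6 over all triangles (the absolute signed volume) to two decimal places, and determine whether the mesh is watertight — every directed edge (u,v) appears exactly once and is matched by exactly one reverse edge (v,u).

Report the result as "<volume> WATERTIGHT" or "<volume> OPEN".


Per-triangle v0·(v1×v2)/6:
  t1: +1.2122
  t2: +0.6358
  t3: +3.4029
  t4: +2.2784
  t5: +4.4596
  t6: +18.2928
  t7: +1.2271
  t8: +9.4101
  t9: +2.5218
  t10: +36.1024
  t11: -3.6090
  t12: +5.6844
  t13: +22.2693
  t14: +4.1294
  t15: +13.9577
  t16: -1.9970
  t17: -0.0866
  t18: +2.0547
  t19: +2.2501
  t20: +2.2631
  t21: +1.2773
  t22: +2.7778
  t23: +14.2007
  t24: +1.1019
Σ = +145.8168 → |volume| = 145.82

Directed edges: 72 total, each appears once with its reverse present → watertight.

145.82 WATERTIGHT


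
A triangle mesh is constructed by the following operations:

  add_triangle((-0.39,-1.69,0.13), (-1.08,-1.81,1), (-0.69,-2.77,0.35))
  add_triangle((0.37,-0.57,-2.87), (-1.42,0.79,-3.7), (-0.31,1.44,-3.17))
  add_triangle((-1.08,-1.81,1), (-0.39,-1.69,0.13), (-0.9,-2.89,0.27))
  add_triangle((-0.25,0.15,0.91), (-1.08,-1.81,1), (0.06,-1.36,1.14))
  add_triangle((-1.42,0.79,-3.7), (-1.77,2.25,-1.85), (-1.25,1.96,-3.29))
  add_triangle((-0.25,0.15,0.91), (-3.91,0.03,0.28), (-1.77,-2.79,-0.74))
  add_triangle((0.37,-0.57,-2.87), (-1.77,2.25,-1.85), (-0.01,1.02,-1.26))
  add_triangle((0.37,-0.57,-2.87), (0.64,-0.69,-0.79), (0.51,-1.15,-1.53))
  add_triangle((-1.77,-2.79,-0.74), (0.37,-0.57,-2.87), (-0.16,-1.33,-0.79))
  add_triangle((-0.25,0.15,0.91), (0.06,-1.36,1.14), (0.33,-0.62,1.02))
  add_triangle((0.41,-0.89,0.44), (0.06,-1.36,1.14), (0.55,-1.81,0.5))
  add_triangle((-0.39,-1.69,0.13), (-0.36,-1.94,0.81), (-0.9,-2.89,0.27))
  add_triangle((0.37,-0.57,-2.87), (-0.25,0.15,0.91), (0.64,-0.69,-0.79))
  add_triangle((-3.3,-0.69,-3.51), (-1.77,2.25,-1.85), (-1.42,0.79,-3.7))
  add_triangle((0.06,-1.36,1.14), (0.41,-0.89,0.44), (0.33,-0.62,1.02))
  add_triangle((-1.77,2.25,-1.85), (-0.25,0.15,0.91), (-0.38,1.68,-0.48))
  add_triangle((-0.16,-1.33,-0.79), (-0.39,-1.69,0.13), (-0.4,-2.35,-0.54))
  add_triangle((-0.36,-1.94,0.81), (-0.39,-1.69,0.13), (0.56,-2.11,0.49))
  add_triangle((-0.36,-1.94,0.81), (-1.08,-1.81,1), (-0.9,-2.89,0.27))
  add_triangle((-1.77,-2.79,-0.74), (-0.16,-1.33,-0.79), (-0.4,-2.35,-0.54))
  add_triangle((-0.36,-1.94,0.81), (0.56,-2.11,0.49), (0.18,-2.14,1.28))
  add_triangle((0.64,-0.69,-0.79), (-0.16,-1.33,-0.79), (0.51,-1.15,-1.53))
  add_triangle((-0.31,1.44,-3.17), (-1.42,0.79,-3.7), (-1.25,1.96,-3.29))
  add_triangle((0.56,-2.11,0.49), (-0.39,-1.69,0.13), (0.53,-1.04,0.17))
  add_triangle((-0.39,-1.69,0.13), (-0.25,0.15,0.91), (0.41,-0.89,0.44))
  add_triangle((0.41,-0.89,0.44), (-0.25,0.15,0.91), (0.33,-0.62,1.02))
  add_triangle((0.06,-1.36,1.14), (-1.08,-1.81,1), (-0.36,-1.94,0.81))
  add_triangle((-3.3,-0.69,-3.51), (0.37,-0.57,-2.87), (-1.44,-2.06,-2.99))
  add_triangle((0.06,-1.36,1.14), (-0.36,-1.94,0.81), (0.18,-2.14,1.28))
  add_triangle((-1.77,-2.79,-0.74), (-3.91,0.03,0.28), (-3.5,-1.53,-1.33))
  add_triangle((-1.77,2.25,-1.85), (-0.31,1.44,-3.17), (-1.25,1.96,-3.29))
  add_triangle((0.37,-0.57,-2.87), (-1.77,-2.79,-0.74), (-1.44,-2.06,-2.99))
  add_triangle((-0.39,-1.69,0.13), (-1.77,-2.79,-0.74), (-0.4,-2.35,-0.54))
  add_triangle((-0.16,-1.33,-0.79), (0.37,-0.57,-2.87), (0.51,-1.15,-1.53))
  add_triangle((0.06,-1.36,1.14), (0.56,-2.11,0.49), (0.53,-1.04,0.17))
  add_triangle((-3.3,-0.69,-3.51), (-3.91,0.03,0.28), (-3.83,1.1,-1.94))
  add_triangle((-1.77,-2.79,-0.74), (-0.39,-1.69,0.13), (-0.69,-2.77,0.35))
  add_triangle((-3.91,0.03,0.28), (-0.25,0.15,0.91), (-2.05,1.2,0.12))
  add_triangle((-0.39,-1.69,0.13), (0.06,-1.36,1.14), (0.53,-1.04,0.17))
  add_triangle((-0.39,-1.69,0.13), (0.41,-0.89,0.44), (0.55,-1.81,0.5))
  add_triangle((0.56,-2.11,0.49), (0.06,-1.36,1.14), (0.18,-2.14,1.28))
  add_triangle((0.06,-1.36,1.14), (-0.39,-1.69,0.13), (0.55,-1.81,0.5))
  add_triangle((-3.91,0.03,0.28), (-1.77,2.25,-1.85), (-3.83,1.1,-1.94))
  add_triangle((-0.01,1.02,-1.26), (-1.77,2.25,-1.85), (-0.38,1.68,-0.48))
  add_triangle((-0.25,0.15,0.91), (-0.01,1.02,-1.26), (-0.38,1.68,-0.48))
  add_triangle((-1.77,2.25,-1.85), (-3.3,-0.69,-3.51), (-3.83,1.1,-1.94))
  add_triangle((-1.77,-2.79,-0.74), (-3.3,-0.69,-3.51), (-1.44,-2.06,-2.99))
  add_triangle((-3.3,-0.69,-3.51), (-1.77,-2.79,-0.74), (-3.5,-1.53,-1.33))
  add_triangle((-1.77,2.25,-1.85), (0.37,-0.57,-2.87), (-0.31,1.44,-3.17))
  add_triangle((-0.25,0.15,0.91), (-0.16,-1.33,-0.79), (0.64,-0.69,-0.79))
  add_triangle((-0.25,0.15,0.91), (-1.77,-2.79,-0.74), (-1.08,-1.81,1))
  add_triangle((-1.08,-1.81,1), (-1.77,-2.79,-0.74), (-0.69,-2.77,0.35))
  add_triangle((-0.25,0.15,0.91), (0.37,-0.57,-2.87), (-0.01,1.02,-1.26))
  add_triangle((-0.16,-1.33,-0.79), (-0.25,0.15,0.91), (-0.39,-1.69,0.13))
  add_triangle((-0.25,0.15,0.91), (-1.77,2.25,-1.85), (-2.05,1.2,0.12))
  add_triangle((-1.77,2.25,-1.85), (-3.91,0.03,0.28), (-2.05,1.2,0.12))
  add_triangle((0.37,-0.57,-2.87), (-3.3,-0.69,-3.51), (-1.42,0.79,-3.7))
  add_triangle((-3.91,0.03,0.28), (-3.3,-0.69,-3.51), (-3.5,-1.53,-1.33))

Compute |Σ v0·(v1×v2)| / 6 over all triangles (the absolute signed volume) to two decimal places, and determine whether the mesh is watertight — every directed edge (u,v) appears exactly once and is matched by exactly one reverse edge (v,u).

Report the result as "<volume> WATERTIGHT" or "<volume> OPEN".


40.88 WATERTIGHT

Per-triangle v0·(v1×v2)/6:
  t1: -0.0132
  t2: +1.3537
  t3: -0.0476
  t4: +0.3008
  t5: +0.8365
  t6: +1.5462
  t7: +1.0045
  t8: +0.1381
  t9: +0.7157
  t10: +0.0987
  t11: +0.0529
  t12: +0.0446
  t13: -0.0417
  t14: +3.1749
  t15: +0.0630
  t16: +0.4095
  t17: -0.0059
  t18: +0.1868
  t19: +0.2541
  t20: +0.2483
  t21: +0.1919
  t22: +0.0811
  t23: +0.6971
  t24: +0.0445
  t25: -0.1895
  t26: -0.0256
  t27: +0.1623
  t28: +2.6379
  t29: +0.0677
  t30: +2.0085
  t31: +0.3005
  t32: +0.9996
  t33: +0.2669
  t34: +0.2815
  t35: +0.0660
  t36: +3.6459
  t37: +0.0571
  t38: +0.6911
  t39: -0.2151
  t40: -0.0387
  t41: +0.0296
  t42: +0.2442
  t43: +1.8479
  t44: +0.4166
  t45: +0.0003
  t46: +3.0407
  t47: +3.0464
  t48: +2.6830
  t49: -1.0885
  t50: +0.1090
  t51: +0.2652
  t52: +0.7001
  t53: -0.0832
  t54: -0.0334
  t55: +0.3738
  t56: +1.4865
  t57: +2.7306
  t58: +3.0640
Σ = +40.8830 → |volume| = 40.88

Directed edges: 174 total, each appears once with its reverse present → watertight.


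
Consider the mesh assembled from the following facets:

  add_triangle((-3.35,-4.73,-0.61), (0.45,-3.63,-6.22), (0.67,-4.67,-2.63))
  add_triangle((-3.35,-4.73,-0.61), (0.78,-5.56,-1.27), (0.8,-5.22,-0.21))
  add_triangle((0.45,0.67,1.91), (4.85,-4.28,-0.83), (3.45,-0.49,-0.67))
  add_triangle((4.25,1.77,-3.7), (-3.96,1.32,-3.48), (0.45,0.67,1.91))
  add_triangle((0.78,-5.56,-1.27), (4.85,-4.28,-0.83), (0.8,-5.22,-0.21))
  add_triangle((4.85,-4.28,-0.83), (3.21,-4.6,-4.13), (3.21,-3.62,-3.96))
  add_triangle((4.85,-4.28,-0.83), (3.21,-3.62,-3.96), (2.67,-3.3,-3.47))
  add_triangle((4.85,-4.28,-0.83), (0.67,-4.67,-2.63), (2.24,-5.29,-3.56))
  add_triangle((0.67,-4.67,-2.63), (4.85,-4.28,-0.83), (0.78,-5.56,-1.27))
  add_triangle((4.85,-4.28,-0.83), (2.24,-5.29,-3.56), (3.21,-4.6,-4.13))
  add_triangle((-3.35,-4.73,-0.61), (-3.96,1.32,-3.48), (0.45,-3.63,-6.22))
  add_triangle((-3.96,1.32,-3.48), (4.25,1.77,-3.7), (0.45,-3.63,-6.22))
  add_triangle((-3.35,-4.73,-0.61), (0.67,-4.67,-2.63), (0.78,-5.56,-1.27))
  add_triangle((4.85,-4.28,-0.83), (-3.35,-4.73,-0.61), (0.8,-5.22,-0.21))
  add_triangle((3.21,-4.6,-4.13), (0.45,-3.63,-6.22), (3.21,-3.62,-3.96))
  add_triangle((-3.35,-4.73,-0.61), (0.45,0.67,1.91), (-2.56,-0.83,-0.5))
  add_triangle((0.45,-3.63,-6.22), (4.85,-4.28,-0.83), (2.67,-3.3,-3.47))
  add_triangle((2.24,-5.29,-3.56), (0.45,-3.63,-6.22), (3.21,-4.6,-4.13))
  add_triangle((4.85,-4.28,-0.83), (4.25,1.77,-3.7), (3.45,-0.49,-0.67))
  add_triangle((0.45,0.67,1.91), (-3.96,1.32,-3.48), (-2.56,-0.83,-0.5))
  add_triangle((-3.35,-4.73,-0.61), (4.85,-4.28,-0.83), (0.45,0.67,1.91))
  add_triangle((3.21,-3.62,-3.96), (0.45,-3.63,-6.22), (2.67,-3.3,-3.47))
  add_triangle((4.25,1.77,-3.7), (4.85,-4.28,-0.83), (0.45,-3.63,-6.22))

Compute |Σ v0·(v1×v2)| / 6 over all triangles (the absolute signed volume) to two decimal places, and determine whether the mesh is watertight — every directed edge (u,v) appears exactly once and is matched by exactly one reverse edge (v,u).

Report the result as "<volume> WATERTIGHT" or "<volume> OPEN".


Per-triangle v0·(v1×v2)/6:
  t1: +13.2065
  t2: +3.6831
  t3: +4.1717
  t4: +7.2091
  t5: +3.8591
  t6: +2.5936
  t7: -0.6846
  t8: +3.7368
  t9: +6.1582
  t10: +5.0518
  t11: +30.8883
  t12: +30.9900
  t13: +5.8078
  t14: -3.8635
  t15: +2.6861
  t16: +2.8428
  t17: -3.1874
  t18: +5.1946
  t19: +5.7832
  t20: +2.6296
  t21: +11.3248
  t22: -0.5815
  t23: +35.1809
Σ = +174.6808 → |volume| = 174.68

Directed edges: 69 total; 9 unmatched, e.g. (0.45,-3.63,-6.22)→(0.67,-4.67,-2.63) → open.

174.68 OPEN


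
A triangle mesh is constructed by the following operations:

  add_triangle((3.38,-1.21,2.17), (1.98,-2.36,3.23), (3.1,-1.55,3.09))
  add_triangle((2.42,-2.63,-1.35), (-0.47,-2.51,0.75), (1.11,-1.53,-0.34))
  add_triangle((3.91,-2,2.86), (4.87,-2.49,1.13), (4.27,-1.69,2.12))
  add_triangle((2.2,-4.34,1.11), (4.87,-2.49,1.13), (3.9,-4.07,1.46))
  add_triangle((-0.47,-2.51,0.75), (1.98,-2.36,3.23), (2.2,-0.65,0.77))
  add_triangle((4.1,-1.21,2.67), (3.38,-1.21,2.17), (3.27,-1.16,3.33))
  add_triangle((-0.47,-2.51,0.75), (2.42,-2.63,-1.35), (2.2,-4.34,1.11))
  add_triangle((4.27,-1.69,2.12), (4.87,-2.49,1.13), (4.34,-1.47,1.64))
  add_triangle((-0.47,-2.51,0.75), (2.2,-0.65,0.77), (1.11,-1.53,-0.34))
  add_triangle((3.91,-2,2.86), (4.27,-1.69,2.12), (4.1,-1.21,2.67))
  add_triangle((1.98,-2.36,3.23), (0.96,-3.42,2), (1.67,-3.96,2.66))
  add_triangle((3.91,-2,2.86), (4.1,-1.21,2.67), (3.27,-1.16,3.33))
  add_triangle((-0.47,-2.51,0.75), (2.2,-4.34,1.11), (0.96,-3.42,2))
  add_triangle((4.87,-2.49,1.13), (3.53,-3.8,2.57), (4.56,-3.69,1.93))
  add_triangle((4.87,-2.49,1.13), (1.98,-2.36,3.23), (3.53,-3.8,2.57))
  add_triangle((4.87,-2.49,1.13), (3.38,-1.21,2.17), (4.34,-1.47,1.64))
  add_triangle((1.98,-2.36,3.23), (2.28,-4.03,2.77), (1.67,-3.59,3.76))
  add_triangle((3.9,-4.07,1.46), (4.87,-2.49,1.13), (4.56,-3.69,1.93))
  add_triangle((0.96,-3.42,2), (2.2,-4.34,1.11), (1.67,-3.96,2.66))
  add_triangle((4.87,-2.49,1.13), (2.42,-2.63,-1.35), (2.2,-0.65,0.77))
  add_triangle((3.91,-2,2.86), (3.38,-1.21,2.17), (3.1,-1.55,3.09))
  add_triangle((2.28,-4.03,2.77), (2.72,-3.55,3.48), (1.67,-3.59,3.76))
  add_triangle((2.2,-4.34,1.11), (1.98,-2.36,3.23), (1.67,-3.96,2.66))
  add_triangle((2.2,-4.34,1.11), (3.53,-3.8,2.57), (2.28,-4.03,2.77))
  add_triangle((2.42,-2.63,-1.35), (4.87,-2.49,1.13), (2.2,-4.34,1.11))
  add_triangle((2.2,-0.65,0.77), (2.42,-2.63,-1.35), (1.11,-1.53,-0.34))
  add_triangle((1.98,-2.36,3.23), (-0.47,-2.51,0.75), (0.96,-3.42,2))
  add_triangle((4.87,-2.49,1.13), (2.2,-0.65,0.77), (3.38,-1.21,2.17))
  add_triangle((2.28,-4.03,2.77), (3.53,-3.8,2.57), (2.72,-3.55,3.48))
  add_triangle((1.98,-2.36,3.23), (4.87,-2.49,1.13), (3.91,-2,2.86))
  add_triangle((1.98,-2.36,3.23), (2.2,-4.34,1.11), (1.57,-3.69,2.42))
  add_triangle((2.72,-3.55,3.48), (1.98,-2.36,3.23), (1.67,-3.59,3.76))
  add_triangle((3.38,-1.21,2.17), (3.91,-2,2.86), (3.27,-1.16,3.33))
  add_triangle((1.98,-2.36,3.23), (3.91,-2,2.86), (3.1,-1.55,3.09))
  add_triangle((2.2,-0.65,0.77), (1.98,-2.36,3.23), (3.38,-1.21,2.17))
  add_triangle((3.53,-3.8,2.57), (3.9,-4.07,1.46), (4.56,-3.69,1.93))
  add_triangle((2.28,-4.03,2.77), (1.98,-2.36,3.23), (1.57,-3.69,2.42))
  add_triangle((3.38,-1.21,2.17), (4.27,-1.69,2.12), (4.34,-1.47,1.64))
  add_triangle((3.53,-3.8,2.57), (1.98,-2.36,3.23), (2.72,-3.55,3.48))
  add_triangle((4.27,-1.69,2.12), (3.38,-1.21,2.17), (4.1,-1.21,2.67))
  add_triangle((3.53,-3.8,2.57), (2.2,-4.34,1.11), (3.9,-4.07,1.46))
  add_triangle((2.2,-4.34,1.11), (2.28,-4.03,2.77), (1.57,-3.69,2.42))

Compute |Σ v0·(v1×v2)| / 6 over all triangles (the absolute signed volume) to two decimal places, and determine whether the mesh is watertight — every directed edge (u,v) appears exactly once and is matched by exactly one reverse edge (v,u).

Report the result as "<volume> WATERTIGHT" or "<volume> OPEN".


Per-triangle v0·(v1×v2)/6:
  t1: -0.5372
  t2: -0.2765
  t3: +0.7825
  t4: +0.4383
  t5: -1.8689
  t6: -0.1785
  t7: +2.4642
  t8: +0.4331
  t9: -1.1106
  t10: +0.4741
  t11: +0.3303
  t12: +0.6523
  t13: +1.3578
  t14: +0.5187
  t15: +2.5714
  t16: -0.5762
  t17: -0.9497
  t18: +0.8571
  t19: +0.6472
  t20: +0.4434
  t21: +0.2852
  t22: +0.8699
  t23: +1.5747
  t24: +1.7435
  t25: +5.6661
  t26: -0.4568
  t27: +0.6994
  t28: +0.4249
  t29: +0.9840
  t30: +2.1341
  t31: -1.4077
  t32: +0.6105
  t33: -0.4182
  t34: +0.7635
  t35: -0.4458
  t36: +0.8842
  t37: +0.5087
  t38: +0.1335
  t39: +0.4528
  t40: -0.0868
  t41: +1.6372
  t42: +0.6313
Σ = +23.6609 → |volume| = 23.66

Directed edges: 126 total, each appears once with its reverse present → watertight.

23.66 WATERTIGHT


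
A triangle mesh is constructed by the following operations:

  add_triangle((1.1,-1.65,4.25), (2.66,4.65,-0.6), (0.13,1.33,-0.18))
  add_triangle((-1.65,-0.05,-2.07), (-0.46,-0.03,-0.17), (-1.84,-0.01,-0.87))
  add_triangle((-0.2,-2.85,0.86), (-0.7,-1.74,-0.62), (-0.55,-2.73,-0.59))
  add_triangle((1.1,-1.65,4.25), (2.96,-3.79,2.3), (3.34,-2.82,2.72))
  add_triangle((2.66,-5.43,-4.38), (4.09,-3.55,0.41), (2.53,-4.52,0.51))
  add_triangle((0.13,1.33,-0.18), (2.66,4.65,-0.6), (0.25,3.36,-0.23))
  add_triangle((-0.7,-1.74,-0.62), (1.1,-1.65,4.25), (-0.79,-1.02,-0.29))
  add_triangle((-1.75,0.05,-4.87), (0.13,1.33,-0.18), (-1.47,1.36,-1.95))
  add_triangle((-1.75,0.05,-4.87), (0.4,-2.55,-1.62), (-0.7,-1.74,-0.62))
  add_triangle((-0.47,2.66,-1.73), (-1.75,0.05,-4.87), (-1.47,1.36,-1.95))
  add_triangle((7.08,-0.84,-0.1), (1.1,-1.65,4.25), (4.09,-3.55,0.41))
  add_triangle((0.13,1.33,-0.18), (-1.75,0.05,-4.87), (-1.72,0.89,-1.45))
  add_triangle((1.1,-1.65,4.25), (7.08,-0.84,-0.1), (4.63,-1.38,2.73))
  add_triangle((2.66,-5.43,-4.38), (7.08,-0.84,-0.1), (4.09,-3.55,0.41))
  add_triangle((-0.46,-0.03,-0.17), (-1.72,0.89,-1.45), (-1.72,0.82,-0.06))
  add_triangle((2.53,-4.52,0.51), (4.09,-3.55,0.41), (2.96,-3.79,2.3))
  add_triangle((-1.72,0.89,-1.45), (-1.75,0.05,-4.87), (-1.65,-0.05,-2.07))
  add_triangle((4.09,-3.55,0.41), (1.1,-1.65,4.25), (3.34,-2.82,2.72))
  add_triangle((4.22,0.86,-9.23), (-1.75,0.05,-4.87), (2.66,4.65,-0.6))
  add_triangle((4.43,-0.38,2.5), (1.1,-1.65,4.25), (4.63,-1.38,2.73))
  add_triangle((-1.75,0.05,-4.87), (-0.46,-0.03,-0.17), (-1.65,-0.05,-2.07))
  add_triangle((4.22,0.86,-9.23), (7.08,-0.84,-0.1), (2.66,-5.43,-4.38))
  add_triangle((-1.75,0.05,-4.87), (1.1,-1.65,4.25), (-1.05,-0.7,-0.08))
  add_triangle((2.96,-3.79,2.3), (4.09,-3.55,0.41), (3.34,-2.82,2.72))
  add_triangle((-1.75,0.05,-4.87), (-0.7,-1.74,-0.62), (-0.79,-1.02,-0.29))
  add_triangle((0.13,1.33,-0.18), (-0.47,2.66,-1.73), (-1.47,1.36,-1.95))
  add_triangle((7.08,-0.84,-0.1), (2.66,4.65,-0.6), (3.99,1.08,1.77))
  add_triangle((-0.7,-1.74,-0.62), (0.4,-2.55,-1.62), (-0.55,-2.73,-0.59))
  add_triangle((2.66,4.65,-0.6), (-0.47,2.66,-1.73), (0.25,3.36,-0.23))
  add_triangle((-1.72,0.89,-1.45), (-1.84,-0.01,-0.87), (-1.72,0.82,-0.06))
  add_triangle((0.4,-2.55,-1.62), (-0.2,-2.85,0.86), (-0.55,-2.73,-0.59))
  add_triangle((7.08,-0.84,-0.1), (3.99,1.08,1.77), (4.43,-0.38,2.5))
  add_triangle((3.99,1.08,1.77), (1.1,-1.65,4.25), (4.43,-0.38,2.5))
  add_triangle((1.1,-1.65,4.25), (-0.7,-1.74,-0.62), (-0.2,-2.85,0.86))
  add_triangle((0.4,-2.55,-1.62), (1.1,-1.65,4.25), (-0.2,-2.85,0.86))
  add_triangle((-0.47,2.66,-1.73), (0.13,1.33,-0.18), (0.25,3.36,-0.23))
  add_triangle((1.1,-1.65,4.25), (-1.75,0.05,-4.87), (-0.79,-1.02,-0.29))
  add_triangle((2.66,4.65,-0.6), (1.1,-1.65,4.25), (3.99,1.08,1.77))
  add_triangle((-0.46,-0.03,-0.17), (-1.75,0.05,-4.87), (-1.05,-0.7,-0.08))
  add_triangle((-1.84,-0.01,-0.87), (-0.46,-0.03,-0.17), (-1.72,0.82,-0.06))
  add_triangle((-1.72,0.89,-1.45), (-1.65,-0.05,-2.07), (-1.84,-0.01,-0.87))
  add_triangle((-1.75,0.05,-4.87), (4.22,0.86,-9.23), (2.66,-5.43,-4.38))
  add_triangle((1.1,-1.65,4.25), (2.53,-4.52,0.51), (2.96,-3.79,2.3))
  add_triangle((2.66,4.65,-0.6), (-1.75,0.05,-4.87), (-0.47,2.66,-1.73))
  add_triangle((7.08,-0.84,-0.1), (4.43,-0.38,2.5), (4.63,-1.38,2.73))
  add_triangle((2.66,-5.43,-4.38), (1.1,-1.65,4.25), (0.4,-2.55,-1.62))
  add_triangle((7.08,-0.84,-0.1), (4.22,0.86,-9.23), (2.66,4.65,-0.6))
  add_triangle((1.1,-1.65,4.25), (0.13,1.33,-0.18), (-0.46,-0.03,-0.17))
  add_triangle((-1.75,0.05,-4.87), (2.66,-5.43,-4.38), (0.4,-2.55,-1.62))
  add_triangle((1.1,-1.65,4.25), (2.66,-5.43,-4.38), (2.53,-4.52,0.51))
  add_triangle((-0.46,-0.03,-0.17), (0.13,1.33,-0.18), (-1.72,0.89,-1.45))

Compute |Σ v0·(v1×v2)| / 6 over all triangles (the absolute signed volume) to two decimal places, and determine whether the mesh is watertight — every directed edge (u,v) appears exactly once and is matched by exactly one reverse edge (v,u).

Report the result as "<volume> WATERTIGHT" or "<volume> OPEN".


291.99 OPEN

Per-triangle v0·(v1×v2)/6:
  t1: +1.9604
  t2: +0.0115
  t3: +0.1931
  t4: +2.4546
  t5: +7.9068
  t6: -0.1104
  t7: +0.5702
  t8: -1.0410
  t9: +2.3863
  t10: +1.8148
  t11: +14.5872
  t12: +1.4308
  t13: +0.8311
  t14: +18.5269
  t15: -0.1024
  t16: +2.9603
  t17: +0.7130
  t18: -1.3534
  t19: +26.6218
  t20: +2.4991
  t21: +0.0003
  t22: +62.3155
  t23: +1.0885
  t24: +2.0928
  t25: +0.5759
  t26: +0.2010
  t27: +11.7323
  t28: +0.2714
  t29: +2.1112
  t30: +0.3697
  t31: +0.7956
  t32: +4.3834
  t33: +3.2578
  t34: +0.3687
  t35: +2.4118
  t36: -0.0602
  t37: -0.5394
  t38: +7.5263
  t39: +0.2006
  t40: +0.0184
  t41: +0.3637
  t42: +36.1219
  t43: +2.3185
  t44: +5.5954
  t45: +2.9921
  t46: +4.4043
  t47: +52.8300
  t48: +0.3593
  t49: +4.4559
  t50: +0.4978
  t51: +0.0650
Σ = +291.9859 → |volume| = 291.99

Directed edges: 153 total; 3 unmatched, e.g. (1.1,-1.65,4.25)→(-1.05,-0.7,-0.08) → open.


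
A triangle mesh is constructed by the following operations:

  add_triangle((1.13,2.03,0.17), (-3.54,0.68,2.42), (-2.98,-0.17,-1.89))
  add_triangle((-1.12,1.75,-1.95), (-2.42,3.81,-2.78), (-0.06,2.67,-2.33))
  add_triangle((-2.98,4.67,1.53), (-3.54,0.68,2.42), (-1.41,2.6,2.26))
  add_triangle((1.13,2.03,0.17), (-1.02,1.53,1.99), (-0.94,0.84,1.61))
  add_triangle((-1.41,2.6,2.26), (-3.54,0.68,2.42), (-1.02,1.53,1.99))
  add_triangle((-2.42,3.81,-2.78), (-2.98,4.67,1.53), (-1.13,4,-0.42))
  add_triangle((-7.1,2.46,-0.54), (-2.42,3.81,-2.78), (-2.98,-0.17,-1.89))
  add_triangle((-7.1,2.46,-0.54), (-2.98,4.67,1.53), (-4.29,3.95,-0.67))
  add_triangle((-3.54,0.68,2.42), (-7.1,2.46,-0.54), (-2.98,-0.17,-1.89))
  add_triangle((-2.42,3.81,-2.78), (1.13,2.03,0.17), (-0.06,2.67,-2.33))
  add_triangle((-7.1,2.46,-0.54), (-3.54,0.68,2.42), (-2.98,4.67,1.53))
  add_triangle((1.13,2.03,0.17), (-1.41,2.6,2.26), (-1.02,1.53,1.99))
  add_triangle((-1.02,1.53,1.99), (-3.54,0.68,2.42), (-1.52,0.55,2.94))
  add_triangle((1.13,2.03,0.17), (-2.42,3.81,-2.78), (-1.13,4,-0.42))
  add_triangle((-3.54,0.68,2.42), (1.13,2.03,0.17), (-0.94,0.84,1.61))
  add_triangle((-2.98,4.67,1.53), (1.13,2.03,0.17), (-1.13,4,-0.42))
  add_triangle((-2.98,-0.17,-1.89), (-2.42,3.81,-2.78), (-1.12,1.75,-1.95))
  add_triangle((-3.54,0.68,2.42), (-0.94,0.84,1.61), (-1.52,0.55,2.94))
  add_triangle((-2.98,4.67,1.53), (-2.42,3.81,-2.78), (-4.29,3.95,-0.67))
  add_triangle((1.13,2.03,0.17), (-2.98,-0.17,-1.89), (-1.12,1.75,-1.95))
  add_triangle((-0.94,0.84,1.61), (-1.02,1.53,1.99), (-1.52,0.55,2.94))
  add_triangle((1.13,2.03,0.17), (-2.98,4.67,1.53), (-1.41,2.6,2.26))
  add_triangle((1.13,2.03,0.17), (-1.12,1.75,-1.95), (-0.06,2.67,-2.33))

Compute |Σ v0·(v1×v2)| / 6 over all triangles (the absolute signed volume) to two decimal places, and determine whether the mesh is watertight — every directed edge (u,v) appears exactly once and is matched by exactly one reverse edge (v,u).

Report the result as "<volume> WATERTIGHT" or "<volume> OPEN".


54.60 OPEN

Per-triangle v0·(v1×v2)/6:
  t1: -4.7937
  t2: +0.7013
  t3: +3.8304
  t4: +0.0883
  t5: +0.7563
  t6: +4.4448
  t7: +9.5428
  t8: +6.6006
  t9: +4.9024
  t10: +2.3019
  t11: +12.7116
  t12: +0.5066
  t13: +1.2994
  t14: +2.3596
  t15: -0.9159
  t16: +2.7186
  t17: +1.3090
  t18: -0.5923
  t19: +5.5649
  t20: -0.7177
  t21: -0.0634
  t22: +2.7543
  t23: -0.7125
Σ = +54.5973 → |volume| = 54.60

Directed edges: 69 total; 3 unmatched, e.g. (-7.1,2.46,-0.54)→(-2.42,3.81,-2.78) → open.


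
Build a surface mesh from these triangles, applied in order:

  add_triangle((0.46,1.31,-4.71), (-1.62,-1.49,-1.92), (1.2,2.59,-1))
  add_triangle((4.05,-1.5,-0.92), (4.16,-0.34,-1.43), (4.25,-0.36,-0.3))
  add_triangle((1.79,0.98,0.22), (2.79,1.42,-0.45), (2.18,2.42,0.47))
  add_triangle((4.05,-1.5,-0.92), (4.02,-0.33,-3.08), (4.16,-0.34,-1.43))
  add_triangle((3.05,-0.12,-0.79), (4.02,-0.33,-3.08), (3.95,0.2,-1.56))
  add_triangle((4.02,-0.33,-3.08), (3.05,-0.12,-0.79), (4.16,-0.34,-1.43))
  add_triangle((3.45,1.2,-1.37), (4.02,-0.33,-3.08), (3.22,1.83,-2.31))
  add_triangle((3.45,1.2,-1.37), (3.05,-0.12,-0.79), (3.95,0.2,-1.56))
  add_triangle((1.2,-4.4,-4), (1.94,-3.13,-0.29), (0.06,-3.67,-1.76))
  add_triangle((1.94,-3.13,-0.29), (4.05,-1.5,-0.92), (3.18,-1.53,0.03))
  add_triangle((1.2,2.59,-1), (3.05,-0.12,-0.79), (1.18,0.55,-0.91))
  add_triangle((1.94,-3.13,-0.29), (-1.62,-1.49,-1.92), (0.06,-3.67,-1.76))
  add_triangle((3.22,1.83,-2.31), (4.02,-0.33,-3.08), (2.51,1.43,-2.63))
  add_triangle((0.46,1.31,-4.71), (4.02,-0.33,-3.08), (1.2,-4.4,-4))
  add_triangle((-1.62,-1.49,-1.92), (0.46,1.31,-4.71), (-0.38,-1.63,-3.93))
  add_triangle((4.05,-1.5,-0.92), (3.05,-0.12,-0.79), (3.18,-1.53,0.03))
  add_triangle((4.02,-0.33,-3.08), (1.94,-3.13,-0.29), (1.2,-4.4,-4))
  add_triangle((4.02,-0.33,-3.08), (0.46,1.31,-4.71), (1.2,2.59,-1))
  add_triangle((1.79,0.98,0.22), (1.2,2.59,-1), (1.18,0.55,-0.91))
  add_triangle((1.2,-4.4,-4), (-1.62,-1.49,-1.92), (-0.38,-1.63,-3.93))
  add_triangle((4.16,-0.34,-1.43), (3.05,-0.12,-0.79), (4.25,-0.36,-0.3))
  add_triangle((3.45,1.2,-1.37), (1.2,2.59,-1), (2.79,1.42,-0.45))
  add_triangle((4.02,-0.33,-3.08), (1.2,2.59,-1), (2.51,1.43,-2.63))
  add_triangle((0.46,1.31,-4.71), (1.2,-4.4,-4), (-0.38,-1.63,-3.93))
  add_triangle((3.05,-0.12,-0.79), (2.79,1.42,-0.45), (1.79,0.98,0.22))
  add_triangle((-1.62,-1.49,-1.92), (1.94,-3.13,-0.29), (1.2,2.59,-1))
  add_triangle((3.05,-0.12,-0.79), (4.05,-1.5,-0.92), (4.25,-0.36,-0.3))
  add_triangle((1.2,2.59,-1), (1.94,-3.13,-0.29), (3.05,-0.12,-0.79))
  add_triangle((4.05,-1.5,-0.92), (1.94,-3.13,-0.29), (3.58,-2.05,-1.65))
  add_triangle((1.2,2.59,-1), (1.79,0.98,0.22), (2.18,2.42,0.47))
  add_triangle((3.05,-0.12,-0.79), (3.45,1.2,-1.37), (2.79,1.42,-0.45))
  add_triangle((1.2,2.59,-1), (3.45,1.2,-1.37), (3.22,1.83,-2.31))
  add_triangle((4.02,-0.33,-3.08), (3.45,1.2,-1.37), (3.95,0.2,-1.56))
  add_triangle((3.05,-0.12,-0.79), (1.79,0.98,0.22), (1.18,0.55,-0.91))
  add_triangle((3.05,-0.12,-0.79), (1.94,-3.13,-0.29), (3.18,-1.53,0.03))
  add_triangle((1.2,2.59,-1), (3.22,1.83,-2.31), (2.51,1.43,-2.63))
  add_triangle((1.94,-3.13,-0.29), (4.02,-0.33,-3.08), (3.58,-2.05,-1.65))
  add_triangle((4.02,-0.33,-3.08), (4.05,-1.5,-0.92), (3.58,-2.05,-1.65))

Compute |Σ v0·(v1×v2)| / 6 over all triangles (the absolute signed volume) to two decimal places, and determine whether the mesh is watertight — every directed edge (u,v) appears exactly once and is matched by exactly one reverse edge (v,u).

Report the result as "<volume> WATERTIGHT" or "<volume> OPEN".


Per-triangle v0·(v1×v2)/6:
  t1: +1.5289
  t2: +0.9368
  t3: +0.2836
  t4: +1.3768
  t5: +0.4152
  t6: +0.1520
  t7: +1.6306
  t8: +0.2785
  t9: +3.0191
  t10: +1.1888
  t11: +0.6012
  t12: -0.1746
  t13: +1.1641
  t14: +15.3403
  t15: +2.6501
  t16: +0.4896
  t17: +9.5796
  t18: +7.7765
  t19: -0.6413
  t20: +3.2961
  t21: +0.1063
  t22: +0.9572
  t23: -1.1850
  t24: +5.0354
  t25: +0.3860
  t26: -4.2530
  t27: -0.5331
  t28: -0.7849
  t29: +1.4357
  t30: -0.5364
  t31: +0.5556
  t32: +1.0747
  t33: +1.0100
  t34: -0.5300
  t35: -1.1734
  t36: +0.8490
  t37: +0.7676
  t38: +1.7136
Σ = +55.7871 → |volume| = 55.79

Directed edges: 114 total; 6 unmatched, e.g. (2.79,1.42,-0.45)→(2.18,2.42,0.47) → open.

55.79 OPEN
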